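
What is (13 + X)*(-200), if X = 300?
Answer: -62600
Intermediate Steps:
(13 + X)*(-200) = (13 + 300)*(-200) = 313*(-200) = -62600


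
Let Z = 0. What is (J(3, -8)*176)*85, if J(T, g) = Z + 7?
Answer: 104720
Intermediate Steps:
J(T, g) = 7 (J(T, g) = 0 + 7 = 7)
(J(3, -8)*176)*85 = (7*176)*85 = 1232*85 = 104720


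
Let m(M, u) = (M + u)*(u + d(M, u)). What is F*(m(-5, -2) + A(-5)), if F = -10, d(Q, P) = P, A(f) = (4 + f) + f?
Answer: -220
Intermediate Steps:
A(f) = 4 + 2*f
m(M, u) = 2*u*(M + u) (m(M, u) = (M + u)*(u + u) = (M + u)*(2*u) = 2*u*(M + u))
F*(m(-5, -2) + A(-5)) = -10*(2*(-2)*(-5 - 2) + (4 + 2*(-5))) = -10*(2*(-2)*(-7) + (4 - 10)) = -10*(28 - 6) = -10*22 = -220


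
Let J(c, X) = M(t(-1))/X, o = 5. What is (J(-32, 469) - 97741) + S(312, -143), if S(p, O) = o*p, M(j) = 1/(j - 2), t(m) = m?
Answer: -135326668/1407 ≈ -96181.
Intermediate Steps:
M(j) = 1/(-2 + j)
J(c, X) = -1/(3*X) (J(c, X) = 1/((-2 - 1)*X) = 1/((-3)*X) = -1/(3*X))
S(p, O) = 5*p
(J(-32, 469) - 97741) + S(312, -143) = (-1/3/469 - 97741) + 5*312 = (-1/3*1/469 - 97741) + 1560 = (-1/1407 - 97741) + 1560 = -137521588/1407 + 1560 = -135326668/1407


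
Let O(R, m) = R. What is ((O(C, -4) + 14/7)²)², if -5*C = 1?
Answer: 6561/625 ≈ 10.498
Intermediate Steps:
C = -⅕ (C = -⅕*1 = -⅕ ≈ -0.20000)
((O(C, -4) + 14/7)²)² = ((-⅕ + 14/7)²)² = ((-⅕ + 14*(⅐))²)² = ((-⅕ + 2)²)² = ((9/5)²)² = (81/25)² = 6561/625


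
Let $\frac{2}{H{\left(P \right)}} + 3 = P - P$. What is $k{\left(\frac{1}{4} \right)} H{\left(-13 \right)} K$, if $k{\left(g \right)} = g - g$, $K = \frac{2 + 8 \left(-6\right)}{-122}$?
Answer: $0$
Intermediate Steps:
$H{\left(P \right)} = - \frac{2}{3}$ ($H{\left(P \right)} = \frac{2}{-3 + \left(P - P\right)} = \frac{2}{-3 + 0} = \frac{2}{-3} = 2 \left(- \frac{1}{3}\right) = - \frac{2}{3}$)
$K = \frac{23}{61}$ ($K = \left(2 - 48\right) \left(- \frac{1}{122}\right) = \left(-46\right) \left(- \frac{1}{122}\right) = \frac{23}{61} \approx 0.37705$)
$k{\left(g \right)} = 0$
$k{\left(\frac{1}{4} \right)} H{\left(-13 \right)} K = 0 \left(- \frac{2}{3}\right) \frac{23}{61} = 0 \cdot \frac{23}{61} = 0$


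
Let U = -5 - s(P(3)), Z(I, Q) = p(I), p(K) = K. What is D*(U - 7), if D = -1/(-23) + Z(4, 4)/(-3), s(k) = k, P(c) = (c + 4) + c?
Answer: 1958/69 ≈ 28.377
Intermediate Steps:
P(c) = 4 + 2*c (P(c) = (4 + c) + c = 4 + 2*c)
Z(I, Q) = I
U = -15 (U = -5 - (4 + 2*3) = -5 - (4 + 6) = -5 - 1*10 = -5 - 10 = -15)
D = -89/69 (D = -1/(-23) + 4/(-3) = -1*(-1/23) + 4*(-1/3) = 1/23 - 4/3 = -89/69 ≈ -1.2899)
D*(U - 7) = -89*(-15 - 7)/69 = -89/69*(-22) = 1958/69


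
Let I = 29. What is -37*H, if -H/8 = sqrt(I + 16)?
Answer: 888*sqrt(5) ≈ 1985.6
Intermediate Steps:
H = -24*sqrt(5) (H = -8*sqrt(29 + 16) = -24*sqrt(5) ≈ -53.666)
-37*H = -(-888)*sqrt(5) = 888*sqrt(5)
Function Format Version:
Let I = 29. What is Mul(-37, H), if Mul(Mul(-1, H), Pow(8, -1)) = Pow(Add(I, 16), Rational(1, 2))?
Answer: Mul(888, Pow(5, Rational(1, 2))) ≈ 1985.6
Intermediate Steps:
H = Mul(-24, Pow(5, Rational(1, 2))) (H = Mul(-8, Pow(Add(29, 16), Rational(1, 2))) = Mul(-8, Pow(45, Rational(1, 2))) = Mul(-8, Mul(3, Pow(5, Rational(1, 2)))) = Mul(-24, Pow(5, Rational(1, 2))) ≈ -53.666)
Mul(-37, H) = Mul(-37, Mul(-24, Pow(5, Rational(1, 2)))) = Mul(888, Pow(5, Rational(1, 2)))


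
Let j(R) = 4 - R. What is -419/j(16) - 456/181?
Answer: 70367/2172 ≈ 32.397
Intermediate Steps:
-419/j(16) - 456/181 = -419/(4 - 1*16) - 456/181 = -419/(4 - 16) - 456*1/181 = -419/(-12) - 456/181 = -419*(-1/12) - 456/181 = 419/12 - 456/181 = 70367/2172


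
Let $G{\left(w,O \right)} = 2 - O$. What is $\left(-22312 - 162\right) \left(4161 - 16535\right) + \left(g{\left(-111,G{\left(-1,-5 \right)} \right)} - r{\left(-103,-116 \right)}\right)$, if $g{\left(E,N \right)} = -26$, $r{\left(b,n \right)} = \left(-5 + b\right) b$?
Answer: $278082126$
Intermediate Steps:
$r{\left(b,n \right)} = b \left(-5 + b\right)$
$\left(-22312 - 162\right) \left(4161 - 16535\right) + \left(g{\left(-111,G{\left(-1,-5 \right)} \right)} - r{\left(-103,-116 \right)}\right) = \left(-22312 - 162\right) \left(4161 - 16535\right) - \left(26 - 103 \left(-5 - 103\right)\right) = \left(-22474\right) \left(-12374\right) - \left(26 - -11124\right) = 278093276 - 11150 = 278082126$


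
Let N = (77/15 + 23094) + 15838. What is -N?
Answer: -584057/15 ≈ -38937.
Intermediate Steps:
N = 584057/15 (N = (77*(1/15) + 23094) + 15838 = (77/15 + 23094) + 15838 = 346487/15 + 15838 = 584057/15 ≈ 38937.)
-N = -1*584057/15 = -584057/15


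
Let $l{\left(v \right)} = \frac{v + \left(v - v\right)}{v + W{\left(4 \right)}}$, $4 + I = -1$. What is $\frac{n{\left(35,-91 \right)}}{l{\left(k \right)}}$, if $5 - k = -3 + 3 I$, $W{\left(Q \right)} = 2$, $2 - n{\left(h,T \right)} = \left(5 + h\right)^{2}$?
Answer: $- \frac{39950}{23} \approx -1737.0$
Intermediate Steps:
$n{\left(h,T \right)} = 2 - \left(5 + h\right)^{2}$
$I = -5$ ($I = -4 - 1 = -5$)
$k = 23$ ($k = 5 - \left(-3 + 3 \left(-5\right)\right) = 5 - \left(-3 - 15\right) = 5 - -18 = 5 + 18 = 23$)
$l{\left(v \right)} = \frac{v}{2 + v}$ ($l{\left(v \right)} = \frac{v + \left(v - v\right)}{v + 2} = \frac{v + 0}{2 + v} = \frac{v}{2 + v}$)
$\frac{n{\left(35,-91 \right)}}{l{\left(k \right)}} = \frac{2 - \left(5 + 35\right)^{2}}{23 \frac{1}{2 + 23}} = \frac{2 - 40^{2}}{23 \cdot \frac{1}{25}} = \frac{2 - 1600}{23 \cdot \frac{1}{25}} = \frac{2 - 1600}{\frac{23}{25}} = \left(-1598\right) \frac{25}{23} = - \frac{39950}{23}$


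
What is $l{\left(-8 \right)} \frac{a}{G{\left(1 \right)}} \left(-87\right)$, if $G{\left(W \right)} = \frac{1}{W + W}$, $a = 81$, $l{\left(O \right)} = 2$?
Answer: $-28188$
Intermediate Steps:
$G{\left(W \right)} = \frac{1}{2 W}$
$l{\left(-8 \right)} \frac{a}{G{\left(1 \right)}} \left(-87\right) = 2 \frac{81}{\frac{1}{2} \cdot 1^{-1}} \left(-87\right) = 2 \frac{81}{\frac{1}{2} \cdot 1} \left(-87\right) = 2 \cdot 81 \frac{1}{\frac{1}{2}} \left(-87\right) = 2 \cdot 81 \cdot 2 \left(-87\right) = 2 \cdot 162 \left(-87\right) = 324 \left(-87\right) = -28188$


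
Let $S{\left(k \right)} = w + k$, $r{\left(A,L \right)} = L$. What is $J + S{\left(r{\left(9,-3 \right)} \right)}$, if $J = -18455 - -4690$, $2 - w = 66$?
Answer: $-13832$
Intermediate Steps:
$w = -64$ ($w = 2 - 66 = -64$)
$S{\left(k \right)} = -64 + k$
$J = -13765$ ($J = -18455 + 4690 = -13765$)
$J + S{\left(r{\left(9,-3 \right)} \right)} = -13765 - 67 = -13832$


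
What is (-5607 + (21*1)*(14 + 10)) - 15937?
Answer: -21040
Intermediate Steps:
(-5607 + (21*1)*(14 + 10)) - 15937 = (-5607 + 21*24) - 15937 = (-5607 + 504) - 15937 = -5103 - 15937 = -21040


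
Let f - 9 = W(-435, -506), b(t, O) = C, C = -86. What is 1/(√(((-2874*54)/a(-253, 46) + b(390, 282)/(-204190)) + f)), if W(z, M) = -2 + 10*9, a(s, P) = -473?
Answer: √110151497468314610/6842992218 ≈ 0.048501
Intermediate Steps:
W(z, M) = 88 (W(z, M) = -2 + 90 = 88)
b(t, O) = -86
f = 97 (f = 9 + 88 = 97)
1/(√(((-2874*54)/a(-253, 46) + b(390, 282)/(-204190)) + f)) = 1/(√((-2874*54/(-473) - 86/(-204190)) + 97)) = 1/(√((-155196*(-1/473) - 86*(-1/204190)) + 97)) = 1/(√((155196/473 + 43/102095) + 97)) = 1/(√(15844755959/48290935 + 97)) = 1/(√(20528976654/48290935)) = 1/(3*√110151497468314610/48290935) = √110151497468314610/6842992218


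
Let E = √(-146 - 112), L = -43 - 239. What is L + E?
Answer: -282 + I*√258 ≈ -282.0 + 16.062*I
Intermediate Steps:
L = -282
E = I*√258 (E = √(-258) = I*√258 ≈ 16.062*I)
L + E = -282 + I*√258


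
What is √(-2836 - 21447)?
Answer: I*√24283 ≈ 155.83*I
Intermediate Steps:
√(-2836 - 21447) = √(-24283) = I*√24283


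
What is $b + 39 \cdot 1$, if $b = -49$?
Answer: $-10$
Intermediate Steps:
$b + 39 \cdot 1 = -49 + 39 \cdot 1 = -49 + 39 = -10$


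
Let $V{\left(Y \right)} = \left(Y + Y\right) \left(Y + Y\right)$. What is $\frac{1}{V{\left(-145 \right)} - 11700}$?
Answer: $\frac{1}{72400} \approx 1.3812 \cdot 10^{-5}$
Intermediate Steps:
$V{\left(Y \right)} = 4 Y^{2}$ ($V{\left(Y \right)} = 2 Y 2 Y = 4 Y^{2}$)
$\frac{1}{V{\left(-145 \right)} - 11700} = \frac{1}{4 \left(-145\right)^{2} - 11700} = \frac{1}{4 \cdot 21025 - 11700} = \frac{1}{84100 - 11700} = \frac{1}{72400}$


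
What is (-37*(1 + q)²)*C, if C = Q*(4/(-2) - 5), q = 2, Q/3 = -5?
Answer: -34965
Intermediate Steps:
Q = -15 (Q = 3*(-5) = -15)
C = 105 (C = -15*(4/(-2) - 5) = -15*(4*(-½) - 5) = -15*(-2 - 5) = -15*(-7) = 105)
(-37*(1 + q)²)*C = -37*(1 + 2)²*105 = -37*3²*105 = -37*9*105 = -333*105 = -34965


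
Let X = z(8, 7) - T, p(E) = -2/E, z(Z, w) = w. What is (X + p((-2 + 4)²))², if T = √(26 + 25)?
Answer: 373/4 - 13*√51 ≈ 0.41143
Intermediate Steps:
T = √51 ≈ 7.1414
X = 7 - √51 ≈ -0.14143
(X + p((-2 + 4)²))² = ((7 - √51) - 2/(-2 + 4)²)² = ((7 - √51) - 2/(2²))² = ((7 - √51) - 2/4)² = ((7 - √51) - 2*¼)² = ((7 - √51) - ½)² = (13/2 - √51)²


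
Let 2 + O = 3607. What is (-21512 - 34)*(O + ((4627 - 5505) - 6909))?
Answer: 90105372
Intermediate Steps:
O = 3605 (O = -2 + 3607 = 3605)
(-21512 - 34)*(O + ((4627 - 5505) - 6909)) = (-21512 - 34)*(3605 + ((4627 - 5505) - 6909)) = -21546*(3605 + (-878 - 6909)) = -21546*(3605 - 7787) = -21546*(-4182) = 90105372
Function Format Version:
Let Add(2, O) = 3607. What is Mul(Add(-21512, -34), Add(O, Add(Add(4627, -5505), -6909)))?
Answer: 90105372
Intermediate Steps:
O = 3605 (O = Add(-2, 3607) = 3605)
Mul(Add(-21512, -34), Add(O, Add(Add(4627, -5505), -6909))) = Mul(Add(-21512, -34), Add(3605, Add(Add(4627, -5505), -6909))) = Mul(-21546, Add(3605, Add(-878, -6909))) = Mul(-21546, Add(3605, -7787)) = Mul(-21546, -4182) = 90105372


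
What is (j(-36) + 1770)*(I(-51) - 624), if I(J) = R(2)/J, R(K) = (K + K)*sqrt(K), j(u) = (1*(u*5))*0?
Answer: -1104480 - 2360*sqrt(2)/17 ≈ -1.1047e+6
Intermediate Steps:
j(u) = 0 (j(u) = (1*(5*u))*0 = (5*u)*0 = 0)
R(K) = 2*K**(3/2) (R(K) = (2*K)*sqrt(K) = 2*K**(3/2))
I(J) = 4*sqrt(2)/J (I(J) = (2*2**(3/2))/J = (2*(2*sqrt(2)))/J = (4*sqrt(2))/J = 4*sqrt(2)/J)
(j(-36) + 1770)*(I(-51) - 624) = (0 + 1770)*(4*sqrt(2)/(-51) - 624) = 1770*(4*sqrt(2)*(-1/51) - 624) = 1770*(-4*sqrt(2)/51 - 624) = 1770*(-624 - 4*sqrt(2)/51) = -1104480 - 2360*sqrt(2)/17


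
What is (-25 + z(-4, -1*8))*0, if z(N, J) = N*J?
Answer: 0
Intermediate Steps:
z(N, J) = J*N
(-25 + z(-4, -1*8))*0 = (-25 - 1*8*(-4))*0 = (-25 - 8*(-4))*0 = (-25 + 32)*0 = 7*0 = 0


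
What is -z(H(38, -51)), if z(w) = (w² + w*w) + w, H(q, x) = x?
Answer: -5151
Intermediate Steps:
z(w) = w + 2*w² (z(w) = (w² + w²) + w = 2*w² + w = w + 2*w²)
-z(H(38, -51)) = -(-51)*(1 + 2*(-51)) = -(-51)*(1 - 102) = -(-51)*(-101) = -1*5151 = -5151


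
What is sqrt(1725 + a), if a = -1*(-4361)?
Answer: sqrt(6086) ≈ 78.013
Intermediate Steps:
a = 4361
sqrt(1725 + a) = sqrt(1725 + 4361) = sqrt(6086)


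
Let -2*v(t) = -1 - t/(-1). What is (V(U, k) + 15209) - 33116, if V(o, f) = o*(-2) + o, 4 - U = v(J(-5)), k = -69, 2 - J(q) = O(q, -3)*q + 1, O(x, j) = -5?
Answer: -35797/2 ≈ -17899.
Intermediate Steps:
J(q) = 1 + 5*q (J(q) = 2 - (-5*q + 1) = 2 - (1 - 5*q) = 2 + (-1 + 5*q) = 1 + 5*q)
v(t) = ½ - t/2 (v(t) = -(-1 - t/(-1))/2 = -(-1 - t*(-1))/2 = -(-1 - (-1)*t)/2 = -(-1 + t)/2 = ½ - t/2)
U = -17/2 (U = 4 - (½ - (1 + 5*(-5))/2) = 4 - (½ - (1 - 25)/2) = 4 - (½ - ½*(-24)) = 4 - (½ + 12) = 4 - 1*25/2 = 4 - 25/2 = -17/2 ≈ -8.5000)
V(o, f) = -o (V(o, f) = -2*o + o = -o)
(V(U, k) + 15209) - 33116 = (-1*(-17/2) + 15209) - 33116 = (17/2 + 15209) - 33116 = 30435/2 - 33116 = -35797/2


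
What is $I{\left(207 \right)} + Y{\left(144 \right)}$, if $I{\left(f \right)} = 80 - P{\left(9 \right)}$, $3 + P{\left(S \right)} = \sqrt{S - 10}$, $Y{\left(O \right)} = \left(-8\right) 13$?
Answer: $-21 - i \approx -21.0 - 1.0 i$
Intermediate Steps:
$Y{\left(O \right)} = -104$
$P{\left(S \right)} = -3 + \sqrt{-10 + S}$ ($P{\left(S \right)} = -3 + \sqrt{S - 10} = -3 + \sqrt{-10 + S}$)
$I{\left(f \right)} = 83 - i$ ($I{\left(f \right)} = 80 - \left(-3 + \sqrt{-10 + 9}\right) = 80 - \left(-3 + \sqrt{-1}\right) = 80 - \left(-3 + i\right) = 80 + \left(3 - i\right) = 83 - i$)
$I{\left(207 \right)} + Y{\left(144 \right)} = \left(83 - i\right) - 104 = -21 - i$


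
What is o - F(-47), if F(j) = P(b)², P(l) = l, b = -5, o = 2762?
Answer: 2737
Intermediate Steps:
F(j) = 25 (F(j) = (-5)² = 25)
o - F(-47) = 2762 - 1*25 = 2762 - 25 = 2737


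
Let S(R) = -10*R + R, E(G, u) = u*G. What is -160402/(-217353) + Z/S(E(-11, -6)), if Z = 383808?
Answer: -4629252302/7172649 ≈ -645.40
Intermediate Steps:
E(G, u) = G*u
S(R) = -9*R
-160402/(-217353) + Z/S(E(-11, -6)) = -160402/(-217353) + 383808/((-(-99)*(-6))) = -160402*(-1/217353) + 383808/((-9*66)) = 160402/217353 + 383808/(-594) = 160402/217353 + 383808*(-1/594) = 160402/217353 - 63968/99 = -4629252302/7172649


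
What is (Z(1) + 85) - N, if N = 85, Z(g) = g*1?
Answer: 1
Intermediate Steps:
Z(g) = g
(Z(1) + 85) - N = (1 + 85) - 1*85 = 86 - 85 = 1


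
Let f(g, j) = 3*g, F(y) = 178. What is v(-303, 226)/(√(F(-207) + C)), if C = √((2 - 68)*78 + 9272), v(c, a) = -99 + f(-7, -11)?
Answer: -60*√2/√(89 + √1031) ≈ -7.7104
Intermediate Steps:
v(c, a) = -120 (v(c, a) = -99 + 3*(-7) = -99 - 21 = -120)
C = 2*√1031 (C = √(-66*78 + 9272) = √(-5148 + 9272) = √4124 = 2*√1031 ≈ 64.218)
v(-303, 226)/(√(F(-207) + C)) = -120/√(178 + 2*√1031)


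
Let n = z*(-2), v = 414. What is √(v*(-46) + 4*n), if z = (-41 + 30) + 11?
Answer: 138*I ≈ 138.0*I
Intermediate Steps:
z = 0 (z = -11 + 11 = 0)
n = 0 (n = 0*(-2) = 0)
√(v*(-46) + 4*n) = √(414*(-46) + 4*0) = √(-19044 + 0) = √(-19044) = 138*I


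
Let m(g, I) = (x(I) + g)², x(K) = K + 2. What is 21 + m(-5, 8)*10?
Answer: 271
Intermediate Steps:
x(K) = 2 + K
m(g, I) = (2 + I + g)² (m(g, I) = ((2 + I) + g)² = (2 + I + g)²)
21 + m(-5, 8)*10 = 21 + (2 + 8 - 5)²*10 = 21 + 5²*10 = 21 + 25*10 = 21 + 250 = 271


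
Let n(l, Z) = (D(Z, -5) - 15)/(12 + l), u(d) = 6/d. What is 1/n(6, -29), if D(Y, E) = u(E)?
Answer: -10/9 ≈ -1.1111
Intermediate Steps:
D(Y, E) = 6/E
n(l, Z) = -81/(5*(12 + l)) (n(l, Z) = (6/(-5) - 15)/(12 + l) = (6*(-⅕) - 15)/(12 + l) = (-6/5 - 15)/(12 + l) = -81/(5*(12 + l)))
1/n(6, -29) = 1/(-81/(60 + 5*6)) = 1/(-81/(60 + 30)) = 1/(-81/90) = 1/(-81*1/90) = 1/(-9/10) = -10/9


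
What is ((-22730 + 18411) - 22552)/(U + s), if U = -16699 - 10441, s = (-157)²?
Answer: 507/47 ≈ 10.787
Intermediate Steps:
s = 24649
U = -27140
((-22730 + 18411) - 22552)/(U + s) = ((-22730 + 18411) - 22552)/(-27140 + 24649) = (-4319 - 22552)/(-2491) = -26871*(-1/2491) = 507/47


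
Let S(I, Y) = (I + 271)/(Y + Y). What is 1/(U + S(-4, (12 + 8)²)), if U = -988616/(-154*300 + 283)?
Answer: 36733600/803152639 ≈ 0.045737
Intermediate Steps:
U = 988616/45917 (U = -988616/(-46200 + 283) = -988616/(-45917) = -988616*(-1/45917) = 988616/45917 ≈ 21.530)
S(I, Y) = (271 + I)/(2*Y) (S(I, Y) = (271 + I)/((2*Y)) = (271 + I)*(1/(2*Y)) = (271 + I)/(2*Y))
1/(U + S(-4, (12 + 8)²)) = 1/(988616/45917 + (271 - 4)/(2*((12 + 8)²))) = 1/(988616/45917 + (½)*267/20²) = 1/(988616/45917 + (½)*267/400) = 1/(988616/45917 + (½)*(1/400)*267) = 1/(988616/45917 + 267/800) = 1/(803152639/36733600) = 36733600/803152639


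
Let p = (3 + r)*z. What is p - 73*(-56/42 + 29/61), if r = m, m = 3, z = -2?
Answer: 9265/183 ≈ 50.628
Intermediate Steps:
r = 3
p = -12 (p = (3 + 3)*(-2) = 6*(-2) = -12)
p - 73*(-56/42 + 29/61) = -12 - 73*(-56/42 + 29/61) = -12 - 73*(-56*1/42 + 29*(1/61)) = -12 - 73*(-4/3 + 29/61) = -12 - 73*(-157/183) = -12 + 11461/183 = 9265/183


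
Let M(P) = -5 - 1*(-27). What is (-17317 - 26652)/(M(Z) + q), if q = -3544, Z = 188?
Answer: 43969/3522 ≈ 12.484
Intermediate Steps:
M(P) = 22 (M(P) = -5 + 27 = 22)
(-17317 - 26652)/(M(Z) + q) = (-17317 - 26652)/(22 - 3544) = -43969/(-3522) = -43969*(-1/3522) = 43969/3522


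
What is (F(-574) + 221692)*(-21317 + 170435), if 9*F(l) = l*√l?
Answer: 33058267656 - 28531244*I*√574/3 ≈ 3.3058e+10 - 2.2785e+8*I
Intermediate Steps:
F(l) = l^(3/2)/9 (F(l) = (l*√l)/9 = l^(3/2)/9)
(F(-574) + 221692)*(-21317 + 170435) = ((-574)^(3/2)/9 + 221692)*(-21317 + 170435) = ((-574*I*√574)/9 + 221692)*149118 = (-574*I*√574/9 + 221692)*149118 = (221692 - 574*I*√574/9)*149118 = 33058267656 - 28531244*I*√574/3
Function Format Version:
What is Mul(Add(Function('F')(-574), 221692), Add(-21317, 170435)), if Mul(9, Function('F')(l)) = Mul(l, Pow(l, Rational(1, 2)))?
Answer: Add(33058267656, Mul(Rational(-28531244, 3), I, Pow(574, Rational(1, 2)))) ≈ Add(3.3058e+10, Mul(-2.2785e+8, I))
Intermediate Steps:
Function('F')(l) = Mul(Rational(1, 9), Pow(l, Rational(3, 2))) (Function('F')(l) = Mul(Rational(1, 9), Mul(l, Pow(l, Rational(1, 2)))) = Mul(Rational(1, 9), Pow(l, Rational(3, 2))))
Mul(Add(Function('F')(-574), 221692), Add(-21317, 170435)) = Mul(Add(Mul(Rational(1, 9), Pow(-574, Rational(3, 2))), 221692), Add(-21317, 170435)) = Mul(Add(Mul(Rational(1, 9), Mul(-574, I, Pow(574, Rational(1, 2)))), 221692), 149118) = Mul(Add(Mul(Rational(-574, 9), I, Pow(574, Rational(1, 2))), 221692), 149118) = Mul(Add(221692, Mul(Rational(-574, 9), I, Pow(574, Rational(1, 2)))), 149118) = Add(33058267656, Mul(Rational(-28531244, 3), I, Pow(574, Rational(1, 2))))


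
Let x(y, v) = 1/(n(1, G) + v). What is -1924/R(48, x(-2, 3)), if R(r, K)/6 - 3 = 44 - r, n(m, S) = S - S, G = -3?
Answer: 962/3 ≈ 320.67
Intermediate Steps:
n(m, S) = 0
x(y, v) = 1/v (x(y, v) = 1/(0 + v) = 1/v)
R(r, K) = 282 - 6*r (R(r, K) = 18 + 6*(44 - r) = 18 + (264 - 6*r) = 282 - 6*r)
-1924/R(48, x(-2, 3)) = -1924/(282 - 6*48) = -1924/(282 - 288) = -1924/(-6) = -1924*(-⅙) = 962/3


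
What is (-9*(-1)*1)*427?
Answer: 3843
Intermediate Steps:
(-9*(-1)*1)*427 = (9*1)*427 = 9*427 = 3843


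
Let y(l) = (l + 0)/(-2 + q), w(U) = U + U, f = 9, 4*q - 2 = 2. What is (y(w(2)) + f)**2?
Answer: 25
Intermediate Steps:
q = 1 (q = 1/2 + (1/4)*2 = 1/2 + 1/2 = 1)
w(U) = 2*U
y(l) = -l (y(l) = (l + 0)/(-2 + 1) = l/(-1) = l*(-1) = -l)
(y(w(2)) + f)**2 = (-2*2 + 9)**2 = (-1*4 + 9)**2 = (-4 + 9)**2 = 5**2 = 25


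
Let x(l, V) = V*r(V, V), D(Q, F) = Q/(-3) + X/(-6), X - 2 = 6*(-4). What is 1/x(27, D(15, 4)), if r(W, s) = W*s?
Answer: -27/64 ≈ -0.42188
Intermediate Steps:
X = -22 (X = 2 + 6*(-4) = 2 - 24 = -22)
D(Q, F) = 11/3 - Q/3 (D(Q, F) = Q/(-3) - 22/(-6) = Q*(-⅓) - 22*(-⅙) = -Q/3 + 11/3 = 11/3 - Q/3)
x(l, V) = V³ (x(l, V) = V*(V*V) = V*V² = V³)
1/x(27, D(15, 4)) = 1/((11/3 - ⅓*15)³) = 1/((11/3 - 5)³) = 1/((-4/3)³) = 1/(-64/27) = -27/64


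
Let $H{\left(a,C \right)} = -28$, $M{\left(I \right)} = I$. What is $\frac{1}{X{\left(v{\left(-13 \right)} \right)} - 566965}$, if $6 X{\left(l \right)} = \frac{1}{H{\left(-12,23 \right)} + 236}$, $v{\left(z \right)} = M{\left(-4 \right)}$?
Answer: $- \frac{1248}{707572319} \approx -1.7638 \cdot 10^{-6}$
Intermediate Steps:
$v{\left(z \right)} = -4$
$X{\left(l \right)} = \frac{1}{1248}$ ($X{\left(l \right)} = \frac{1}{6 \left(-28 + 236\right)} = \frac{1}{6 \cdot 208} = \frac{1}{6} \cdot \frac{1}{208} = \frac{1}{1248}$)
$\frac{1}{X{\left(v{\left(-13 \right)} \right)} - 566965} = \frac{1}{\frac{1}{1248} - 566965} = \frac{1}{- \frac{707572319}{1248}} = - \frac{1248}{707572319}$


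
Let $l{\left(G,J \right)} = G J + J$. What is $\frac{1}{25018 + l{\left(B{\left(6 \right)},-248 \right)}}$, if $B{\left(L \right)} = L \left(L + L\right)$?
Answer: $\frac{1}{6914} \approx 0.00014463$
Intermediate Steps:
$B{\left(L \right)} = 2 L^{2}$ ($B{\left(L \right)} = L 2 L = 2 L^{2}$)
$l{\left(G,J \right)} = J + G J$
$\frac{1}{25018 + l{\left(B{\left(6 \right)},-248 \right)}} = \frac{1}{25018 - 248 \left(1 + 2 \cdot 6^{2}\right)} = \frac{1}{25018 - 248 \left(1 + 2 \cdot 36\right)} = \frac{1}{25018 - 248 \left(1 + 72\right)} = \frac{1}{25018 - 18104} = \frac{1}{6914}$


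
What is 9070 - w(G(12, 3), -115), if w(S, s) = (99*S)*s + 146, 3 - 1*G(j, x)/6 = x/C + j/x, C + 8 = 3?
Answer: -18400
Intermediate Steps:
C = -5 (C = -8 + 3 = -5)
G(j, x) = 18 + 6*x/5 - 6*j/x (G(j, x) = 18 - 6*(x/(-5) + j/x) = 18 - 6*(x*(-1/5) + j/x) = 18 - 6*(-x/5 + j/x) = 18 + (6*x/5 - 6*j/x) = 18 + 6*x/5 - 6*j/x)
w(S, s) = 146 + 99*S*s (w(S, s) = 99*S*s + 146 = 146 + 99*S*s)
9070 - w(G(12, 3), -115) = 9070 - (146 + 99*(18 + (6/5)*3 - 6*12/3)*(-115)) = 9070 - (146 + 99*(18 + 18/5 - 6*12*1/3)*(-115)) = 9070 - (146 + 99*(18 + 18/5 - 24)*(-115)) = 9070 - (146 + 99*(-12/5)*(-115)) = 9070 - (146 + 27324) = 9070 - 1*27470 = 9070 - 27470 = -18400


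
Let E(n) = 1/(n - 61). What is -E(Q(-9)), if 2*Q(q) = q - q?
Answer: 1/61 ≈ 0.016393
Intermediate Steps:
Q(q) = 0 (Q(q) = (q - q)/2 = (1/2)*0 = 0)
E(n) = 1/(-61 + n)
-E(Q(-9)) = -1/(-61 + 0) = -1/(-61) = -1*(-1/61) = 1/61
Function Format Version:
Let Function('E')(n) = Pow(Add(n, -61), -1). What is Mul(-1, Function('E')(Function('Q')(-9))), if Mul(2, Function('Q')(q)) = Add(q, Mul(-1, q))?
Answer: Rational(1, 61) ≈ 0.016393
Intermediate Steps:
Function('Q')(q) = 0 (Function('Q')(q) = Mul(Rational(1, 2), Add(q, Mul(-1, q))) = Mul(Rational(1, 2), 0) = 0)
Function('E')(n) = Pow(Add(-61, n), -1)
Mul(-1, Function('E')(Function('Q')(-9))) = Mul(-1, Pow(Add(-61, 0), -1)) = Mul(-1, Pow(-61, -1)) = Mul(-1, Rational(-1, 61)) = Rational(1, 61)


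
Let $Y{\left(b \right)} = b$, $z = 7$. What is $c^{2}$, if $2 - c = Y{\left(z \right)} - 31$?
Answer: $676$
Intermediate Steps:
$c = 26$ ($c = 2 - \left(7 - 31\right) = 2 - -24 = 2 + 24 = 26$)
$c^{2} = 26^{2} = 676$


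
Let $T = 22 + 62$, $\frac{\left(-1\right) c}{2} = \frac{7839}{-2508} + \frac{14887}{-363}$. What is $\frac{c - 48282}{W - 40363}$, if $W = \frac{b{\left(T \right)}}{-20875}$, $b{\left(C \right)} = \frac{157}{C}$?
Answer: $\frac{194283202030750}{162715220990443} \approx 1.194$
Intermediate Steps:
$c = \frac{1217641}{13794}$ ($c = - 2 \left(\frac{7839}{-2508} + \frac{14887}{-363}\right) = - 2 \left(7839 \left(- \frac{1}{2508}\right) + 14887 \left(- \frac{1}{363}\right)\right) = - 2 \left(- \frac{2613}{836} - \frac{14887}{363}\right) = \left(-2\right) \left(- \frac{1217641}{27588}\right) = \frac{1217641}{13794} \approx 88.273$)
$T = 84$
$W = - \frac{157}{1753500}$ ($W = \frac{157 \cdot \frac{1}{84}}{-20875} = 157 \cdot \frac{1}{84} \left(- \frac{1}{20875}\right) = \frac{157}{84} \left(- \frac{1}{20875}\right) = - \frac{157}{1753500} \approx -8.9535 \cdot 10^{-5}$)
$\frac{c - 48282}{W - 40363} = \frac{\frac{1217641}{13794} - 48282}{- \frac{157}{1753500} - 40363} = - \frac{664784267}{13794 \left(- \frac{70776520657}{1753500}\right)} = \left(- \frac{664784267}{13794}\right) \left(- \frac{1753500}{70776520657}\right) = \frac{194283202030750}{162715220990443}$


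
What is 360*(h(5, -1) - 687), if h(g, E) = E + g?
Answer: -245880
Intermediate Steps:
360*(h(5, -1) - 687) = 360*((-1 + 5) - 687) = 360*(4 - 687) = 360*(-683) = -245880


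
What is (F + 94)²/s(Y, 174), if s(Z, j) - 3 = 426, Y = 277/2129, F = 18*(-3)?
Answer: 1600/429 ≈ 3.7296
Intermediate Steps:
F = -54
Y = 277/2129 (Y = 277*(1/2129) = 277/2129 ≈ 0.13011)
s(Z, j) = 429 (s(Z, j) = 3 + 426 = 429)
(F + 94)²/s(Y, 174) = (-54 + 94)²/429 = 40²*(1/429) = 1600*(1/429) = 1600/429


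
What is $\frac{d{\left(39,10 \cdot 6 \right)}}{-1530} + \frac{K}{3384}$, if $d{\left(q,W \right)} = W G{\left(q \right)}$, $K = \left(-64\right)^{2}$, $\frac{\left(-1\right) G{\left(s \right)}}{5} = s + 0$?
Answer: $\frac{63694}{7191} \approx 8.8575$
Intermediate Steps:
$G{\left(s \right)} = - 5 s$ ($G{\left(s \right)} = - 5 \left(s + 0\right) = - 5 s$)
$K = 4096$
$d{\left(q,W \right)} = - 5 W q$ ($d{\left(q,W \right)} = W \left(- 5 q\right) = - 5 W q$)
$\frac{d{\left(39,10 \cdot 6 \right)}}{-1530} + \frac{K}{3384} = \frac{\left(-5\right) 10 \cdot 6 \cdot 39}{-1530} + \frac{4096}{3384} = \left(-5\right) 60 \cdot 39 \left(- \frac{1}{1530}\right) + 4096 \cdot \frac{1}{3384} = \left(-11700\right) \left(- \frac{1}{1530}\right) + \frac{512}{423} = \frac{130}{17} + \frac{512}{423} = \frac{63694}{7191}$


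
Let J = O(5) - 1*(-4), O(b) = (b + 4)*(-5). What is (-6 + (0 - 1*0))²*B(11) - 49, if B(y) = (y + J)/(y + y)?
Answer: -1079/11 ≈ -98.091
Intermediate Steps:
O(b) = -20 - 5*b (O(b) = (4 + b)*(-5) = -20 - 5*b)
J = -41 (J = (-20 - 5*5) - 1*(-4) = (-20 - 25) + 4 = -45 + 4 = -41)
B(y) = (-41 + y)/(2*y) (B(y) = (y - 41)/(y + y) = (-41 + y)/((2*y)) = (-41 + y)*(1/(2*y)) = (-41 + y)/(2*y))
(-6 + (0 - 1*0))²*B(11) - 49 = (-6 + (0 - 1*0))²*((½)*(-41 + 11)/11) - 49 = (-6 + (0 + 0))²*((½)*(1/11)*(-30)) - 49 = (-6 + 0)²*(-15/11) - 49 = (-6)²*(-15/11) - 49 = 36*(-15/11) - 49 = -540/11 - 49 = -1079/11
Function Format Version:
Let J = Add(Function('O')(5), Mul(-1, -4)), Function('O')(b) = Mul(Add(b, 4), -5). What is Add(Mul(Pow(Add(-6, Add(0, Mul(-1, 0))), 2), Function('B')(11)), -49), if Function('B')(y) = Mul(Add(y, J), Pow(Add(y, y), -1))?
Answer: Rational(-1079, 11) ≈ -98.091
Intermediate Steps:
Function('O')(b) = Add(-20, Mul(-5, b)) (Function('O')(b) = Mul(Add(4, b), -5) = Add(-20, Mul(-5, b)))
J = -41 (J = Add(Add(-20, Mul(-5, 5)), Mul(-1, -4)) = Add(Add(-20, -25), 4) = Add(-45, 4) = -41)
Function('B')(y) = Mul(Rational(1, 2), Pow(y, -1), Add(-41, y)) (Function('B')(y) = Mul(Add(y, -41), Pow(Add(y, y), -1)) = Mul(Add(-41, y), Pow(Mul(2, y), -1)) = Mul(Add(-41, y), Mul(Rational(1, 2), Pow(y, -1))) = Mul(Rational(1, 2), Pow(y, -1), Add(-41, y)))
Add(Mul(Pow(Add(-6, Add(0, Mul(-1, 0))), 2), Function('B')(11)), -49) = Add(Mul(Pow(Add(-6, Add(0, Mul(-1, 0))), 2), Mul(Rational(1, 2), Pow(11, -1), Add(-41, 11))), -49) = Add(Mul(Pow(Add(-6, Add(0, 0)), 2), Mul(Rational(1, 2), Rational(1, 11), -30)), -49) = Add(Mul(Pow(Add(-6, 0), 2), Rational(-15, 11)), -49) = Add(Mul(Pow(-6, 2), Rational(-15, 11)), -49) = Add(Mul(36, Rational(-15, 11)), -49) = Add(Rational(-540, 11), -49) = Rational(-1079, 11)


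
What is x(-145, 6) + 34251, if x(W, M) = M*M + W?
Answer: 34142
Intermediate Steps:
x(W, M) = W + M**2 (x(W, M) = M**2 + W = W + M**2)
x(-145, 6) + 34251 = (-145 + 6**2) + 34251 = (-145 + 36) + 34251 = -109 + 34251 = 34142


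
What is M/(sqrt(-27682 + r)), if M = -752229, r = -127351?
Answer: 752229*I*sqrt(155033)/155033 ≈ 1910.5*I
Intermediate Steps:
M/(sqrt(-27682 + r)) = -752229/sqrt(-27682 - 127351) = -752229*(-I*sqrt(155033)/155033) = -(-752229)*I*sqrt(155033)/155033 = 752229*I*sqrt(155033)/155033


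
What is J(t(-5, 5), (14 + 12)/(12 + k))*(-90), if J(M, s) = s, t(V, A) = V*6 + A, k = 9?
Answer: -780/7 ≈ -111.43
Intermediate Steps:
t(V, A) = A + 6*V (t(V, A) = 6*V + A = A + 6*V)
J(t(-5, 5), (14 + 12)/(12 + k))*(-90) = ((14 + 12)/(12 + 9))*(-90) = (26/21)*(-90) = -780/7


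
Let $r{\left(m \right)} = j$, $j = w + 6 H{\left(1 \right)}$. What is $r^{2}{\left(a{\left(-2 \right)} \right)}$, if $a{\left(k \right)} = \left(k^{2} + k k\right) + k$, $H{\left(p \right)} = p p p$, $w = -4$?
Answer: $4$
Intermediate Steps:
$H{\left(p \right)} = p^{3}$ ($H{\left(p \right)} = p^{2} p = p^{3}$)
$a{\left(k \right)} = k + 2 k^{2}$ ($a{\left(k \right)} = \left(k^{2} + k^{2}\right) + k = 2 k^{2} + k = k + 2 k^{2}$)
$j = 2$ ($j = -4 + 6 \cdot 1^{3} = -4 + 6 \cdot 1 = -4 + 6 = 2$)
$r{\left(m \right)} = 2$
$r^{2}{\left(a{\left(-2 \right)} \right)} = 2^{2} = 4$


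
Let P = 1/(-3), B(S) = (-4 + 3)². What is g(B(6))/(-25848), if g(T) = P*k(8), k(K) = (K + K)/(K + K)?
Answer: 1/77544 ≈ 1.2896e-5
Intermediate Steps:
B(S) = 1 (B(S) = (-1)² = 1)
k(K) = 1 (k(K) = (2*K)/((2*K)) = (2*K)*(1/(2*K)) = 1)
P = -⅓ (P = 1*(-⅓) = -⅓ ≈ -0.33333)
g(T) = -⅓ (g(T) = -⅓*1 = -⅓)
g(B(6))/(-25848) = -⅓/(-25848) = -⅓*(-1/25848) = 1/77544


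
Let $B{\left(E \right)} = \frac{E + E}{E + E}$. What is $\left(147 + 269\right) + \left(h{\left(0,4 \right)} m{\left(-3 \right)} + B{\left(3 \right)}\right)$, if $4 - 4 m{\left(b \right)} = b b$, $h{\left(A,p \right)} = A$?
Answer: $417$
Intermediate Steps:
$B{\left(E \right)} = 1$ ($B{\left(E \right)} = \frac{2 E}{2 E} = 2 E \frac{1}{2 E} = 1$)
$m{\left(b \right)} = 1 - \frac{b^{2}}{4}$ ($m{\left(b \right)} = 1 - \frac{b b}{4} = 1 - \frac{b^{2}}{4}$)
$\left(147 + 269\right) + \left(h{\left(0,4 \right)} m{\left(-3 \right)} + B{\left(3 \right)}\right) = \left(147 + 269\right) + \left(0 \left(1 - \frac{\left(-3\right)^{2}}{4}\right) + 1\right) = 416 + \left(0 \left(1 - \frac{9}{4}\right) + 1\right) = 416 + \left(0 \left(- \frac{5}{4}\right) + 1\right) = 416 + \left(0 + 1\right) = 416 + 1 = 417$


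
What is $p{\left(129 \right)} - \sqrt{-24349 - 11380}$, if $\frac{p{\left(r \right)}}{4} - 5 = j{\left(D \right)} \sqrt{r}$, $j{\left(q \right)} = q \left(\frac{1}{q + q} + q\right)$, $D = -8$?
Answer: $20 + 258 \sqrt{129} - i \sqrt{35729} \approx 2950.3 - 189.02 i$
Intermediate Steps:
$j{\left(q \right)} = q \left(q + \frac{1}{2 q}\right)$ ($j{\left(q \right)} = q \left(\frac{1}{2 q} + q\right) = q \left(q + \frac{1}{2 q}\right)$)
$p{\left(r \right)} = 20 + 258 \sqrt{r}$ ($p{\left(r \right)} = 20 + 4 \left(\frac{1}{2} + \left(-8\right)^{2}\right) \sqrt{r} = 20 + 4 \left(\frac{1}{2} + 64\right) \sqrt{r} = 20 + 4 \frac{129 \sqrt{r}}{2} = 20 + 258 \sqrt{r}$)
$p{\left(129 \right)} - \sqrt{-24349 - 11380} = \left(20 + 258 \sqrt{129}\right) - \sqrt{-24349 - 11380} = \left(20 + 258 \sqrt{129}\right) - \sqrt{-35729} = \left(20 + 258 \sqrt{129}\right) - i \sqrt{35729} = 20 + 258 \sqrt{129} - i \sqrt{35729}$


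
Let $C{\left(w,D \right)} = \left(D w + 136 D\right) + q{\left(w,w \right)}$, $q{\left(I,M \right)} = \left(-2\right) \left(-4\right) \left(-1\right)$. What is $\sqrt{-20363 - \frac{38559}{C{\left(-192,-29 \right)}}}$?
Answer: $\frac{i \sqrt{3327461867}}{404} \approx 142.78 i$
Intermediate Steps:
$q{\left(I,M \right)} = -8$ ($q{\left(I,M \right)} = 8 \left(-1\right) = -8$)
$C{\left(w,D \right)} = -8 + 136 D + D w$ ($C{\left(w,D \right)} = \left(D w + 136 D\right) - 8 = \left(136 D + D w\right) - 8 = -8 + 136 D + D w$)
$\sqrt{-20363 - \frac{38559}{C{\left(-192,-29 \right)}}} = \sqrt{-20363 - \frac{38559}{-8 + 136 \left(-29\right) - -5568}} = \sqrt{-20363 - \frac{38559}{-8 - 3944 + 5568}} = \sqrt{-20363 - \frac{38559}{1616}} = \sqrt{- \frac{32945167}{1616}} = \frac{i \sqrt{3327461867}}{404}$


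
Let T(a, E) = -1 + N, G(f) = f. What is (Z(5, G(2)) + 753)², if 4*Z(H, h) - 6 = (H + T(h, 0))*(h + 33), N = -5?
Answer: 8898289/16 ≈ 5.5614e+5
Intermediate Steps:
T(a, E) = -6 (T(a, E) = -1 - 5 = -6)
Z(H, h) = 3/2 + (-6 + H)*(33 + h)/4 (Z(H, h) = 3/2 + ((H - 6)*(h + 33))/4 = 3/2 + ((-6 + H)*(33 + h))/4 = 3/2 + (-6 + H)*(33 + h)/4)
(Z(5, G(2)) + 753)² = ((-48 - 3/2*2 + (33/4)*5 + (¼)*5*2) + 753)² = ((-48 - 3 + 165/4 + 5/2) + 753)² = (-29/4 + 753)² = (2983/4)² = 8898289/16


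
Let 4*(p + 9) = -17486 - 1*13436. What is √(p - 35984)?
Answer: I*√174894/2 ≈ 209.1*I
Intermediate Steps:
p = -15479/2 (p = -9 + (-17486 - 1*13436)/4 = -9 + (-17486 - 13436)/4 = -9 + (¼)*(-30922) = -9 - 15461/2 = -15479/2 ≈ -7739.5)
√(p - 35984) = √(-15479/2 - 35984) = √(-87447/2) = I*√174894/2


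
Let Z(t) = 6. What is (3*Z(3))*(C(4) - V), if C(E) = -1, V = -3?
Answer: 36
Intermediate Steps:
(3*Z(3))*(C(4) - V) = (3*6)*(-1 - 1*(-3)) = 18*(-1 + 3) = 18*2 = 36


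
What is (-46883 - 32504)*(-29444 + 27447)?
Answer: 158535839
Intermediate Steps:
(-46883 - 32504)*(-29444 + 27447) = -79387*(-1997) = 158535839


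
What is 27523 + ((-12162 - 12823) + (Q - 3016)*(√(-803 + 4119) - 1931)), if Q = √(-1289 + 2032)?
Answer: 2538 + (1931 - 2*√829)*(3016 - √743) ≈ 5.6017e+6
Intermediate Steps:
Q = √743 ≈ 27.258
27523 + ((-12162 - 12823) + (Q - 3016)*(√(-803 + 4119) - 1931)) = 27523 + ((-12162 - 12823) + (√743 - 3016)*(√(-803 + 4119) - 1931)) = 27523 + (-24985 + (-3016 + √743)*(√3316 - 1931)) = 27523 + (-24985 + (-3016 + √743)*(2*√829 - 1931)) = 27523 + (-24985 + (-3016 + √743)*(-1931 + 2*√829)) = 2538 + (-3016 + √743)*(-1931 + 2*√829)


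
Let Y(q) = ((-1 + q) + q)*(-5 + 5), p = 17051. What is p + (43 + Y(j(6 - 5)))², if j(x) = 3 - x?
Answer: 18900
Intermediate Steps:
Y(q) = 0 (Y(q) = (-1 + 2*q)*0 = 0)
p + (43 + Y(j(6 - 5)))² = 17051 + (43 + 0)² = 17051 + 43² = 17051 + 1849 = 18900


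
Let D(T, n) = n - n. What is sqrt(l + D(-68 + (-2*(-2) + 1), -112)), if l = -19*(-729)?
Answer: 27*sqrt(19) ≈ 117.69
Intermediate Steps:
D(T, n) = 0
l = 13851
sqrt(l + D(-68 + (-2*(-2) + 1), -112)) = sqrt(13851 + 0) = sqrt(13851) = 27*sqrt(19)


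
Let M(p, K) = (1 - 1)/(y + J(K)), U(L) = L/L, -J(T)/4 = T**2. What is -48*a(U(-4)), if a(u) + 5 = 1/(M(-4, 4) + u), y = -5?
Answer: 192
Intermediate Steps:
J(T) = -4*T**2
U(L) = 1
M(p, K) = 0 (M(p, K) = (1 - 1)/(-5 - 4*K**2) = 0/(-5 - 4*K**2) = 0)
a(u) = -5 + 1/u (a(u) = -5 + 1/(0 + u) = -5 + 1/u)
-48*a(U(-4)) = -48*(-5 + 1/1) = -48*(-5 + 1) = -48*(-4) = 192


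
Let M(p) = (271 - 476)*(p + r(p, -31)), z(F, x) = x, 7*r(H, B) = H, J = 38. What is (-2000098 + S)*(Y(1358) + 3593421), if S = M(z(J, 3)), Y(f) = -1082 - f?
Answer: -50293865039486/7 ≈ -7.1848e+12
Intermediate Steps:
r(H, B) = H/7
M(p) = -1640*p/7 (M(p) = (271 - 476)*(p + p/7) = -1640*p/7)
S = -4920/7 (S = -1640/7*3 = -4920/7 ≈ -702.86)
(-2000098 + S)*(Y(1358) + 3593421) = (-2000098 - 4920/7)*((-1082 - 1*1358) + 3593421) = -14005606*((-1082 - 1358) + 3593421)/7 = -14005606*(-2440 + 3593421)/7 = -14005606/7*3590981 = -50293865039486/7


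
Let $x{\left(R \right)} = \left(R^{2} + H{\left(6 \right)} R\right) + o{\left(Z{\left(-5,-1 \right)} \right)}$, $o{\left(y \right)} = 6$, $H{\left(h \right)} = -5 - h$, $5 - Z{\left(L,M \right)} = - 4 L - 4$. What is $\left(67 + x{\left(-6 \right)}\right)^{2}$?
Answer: $30625$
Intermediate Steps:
$Z{\left(L,M \right)} = 9 + 4 L$ ($Z{\left(L,M \right)} = 5 - \left(- 4 L - 4\right) = 5 - \left(-4 - 4 L\right) = 5 + \left(4 + 4 L\right) = 9 + 4 L$)
$x{\left(R \right)} = 6 + R^{2} - 11 R$ ($x{\left(R \right)} = \left(R^{2} + \left(-5 - 6\right) R\right) + 6 = \left(R^{2} - 11 R\right) + 6 = 6 + R^{2} - 11 R$)
$\left(67 + x{\left(-6 \right)}\right)^{2} = \left(67 + \left(6 + \left(-6\right)^{2} - -66\right)\right)^{2} = \left(67 + \left(6 + 36 + 66\right)\right)^{2} = \left(67 + 108\right)^{2} = 175^{2} = 30625$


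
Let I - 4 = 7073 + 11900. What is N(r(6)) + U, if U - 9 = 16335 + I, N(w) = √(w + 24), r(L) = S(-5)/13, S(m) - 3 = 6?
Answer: 35321 + √4173/13 ≈ 35326.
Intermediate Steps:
S(m) = 9 (S(m) = 3 + 6 = 9)
I = 18977 (I = 4 + (7073 + 11900) = 4 + 18973 = 18977)
r(L) = 9/13
N(w) = √(24 + w)
U = 35321 (U = 9 + (16335 + 18977) = 9 + 35312 = 35321)
N(r(6)) + U = √(24 + 9/13) + 35321 = √(321/13) + 35321 = √4173/13 + 35321 = 35321 + √4173/13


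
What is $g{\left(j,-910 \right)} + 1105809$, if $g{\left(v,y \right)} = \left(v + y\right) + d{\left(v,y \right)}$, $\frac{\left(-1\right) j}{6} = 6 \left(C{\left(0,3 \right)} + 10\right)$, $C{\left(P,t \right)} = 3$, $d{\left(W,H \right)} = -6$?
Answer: $1104425$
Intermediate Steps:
$j = -468$ ($j = - 6 \cdot 6 \left(3 + 10\right) = - 6 \cdot 6 \cdot 13 = \left(-6\right) 78 = -468$)
$g{\left(v,y \right)} = -6 + v + y$ ($g{\left(v,y \right)} = \left(v + y\right) - 6 = -6 + v + y$)
$g{\left(j,-910 \right)} + 1105809 = \left(-6 - 468 - 910\right) + 1105809 = -1384 + 1105809 = 1104425$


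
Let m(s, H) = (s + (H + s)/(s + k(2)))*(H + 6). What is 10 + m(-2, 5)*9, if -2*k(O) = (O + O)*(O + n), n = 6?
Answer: -409/2 ≈ -204.50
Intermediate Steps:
k(O) = -O*(6 + O) (k(O) = -(O + O)*(O + 6)/2 = -2*O*(6 + O)/2 = -O*(6 + O))
m(s, H) = (6 + H)*(s + (H + s)/(-16 + s)) (m(s, H) = (s + (H + s)/(s - 1*2*(6 + 2)))*(H + 6) = (s + (H + s)/(s - 1*2*8))*(6 + H) = (s + (H + s)/(s - 16))*(6 + H) = (s + (H + s)/(-16 + s))*(6 + H) = (6 + H)*(s + (H + s)/(-16 + s)))
10 + m(-2, 5)*9 = 10 + ((5² - 90*(-2) + 6*5 + 6*(-2)² + 5*(-2)² - 15*5*(-2))/(-16 - 2))*9 = 10 + ((25 + 180 + 30 + 6*4 + 5*4 + 150)/(-18))*9 = 10 - (25 + 180 + 30 + 24 + 20 + 150)/18*9 = 10 - 1/18*429*9 = 10 - 143/6*9 = 10 - 429/2 = -409/2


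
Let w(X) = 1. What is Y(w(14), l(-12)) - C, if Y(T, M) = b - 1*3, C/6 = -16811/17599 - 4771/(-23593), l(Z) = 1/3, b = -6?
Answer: -1860976299/415213207 ≈ -4.4820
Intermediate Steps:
l(Z) = ⅓
C = -1875942564/415213207 (C = 6*(-16811/17599 - 4771/(-23593)) = 6*(-16811*1/17599 - 4771*(-1/23593)) = 6*(-16811/17599 + 4771/23593) = 6*(-312657094/415213207) = -1875942564/415213207 ≈ -4.5180)
Y(T, M) = -9 (Y(T, M) = -6 - 1*3 = -6 - 3 = -9)
Y(w(14), l(-12)) - C = -9 - 1*(-1875942564/415213207) = -9 + 1875942564/415213207 = -1860976299/415213207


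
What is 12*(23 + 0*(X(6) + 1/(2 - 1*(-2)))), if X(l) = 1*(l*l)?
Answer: 276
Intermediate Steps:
X(l) = l² (X(l) = 1*l² = l²)
12*(23 + 0*(X(6) + 1/(2 - 1*(-2)))) = 12*(23 + 0*(6² + 1/(2 - 1*(-2)))) = 12*(23 + 0*(36 + 1/(2 + 2))) = 12*(23 + 0*(36 + 1/4)) = 12*(23 + 0*(36 + ¼)) = 12*(23 + 0*(145/4)) = 12*(23 + 0) = 12*23 = 276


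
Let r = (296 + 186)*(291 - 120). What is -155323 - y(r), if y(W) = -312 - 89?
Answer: -154922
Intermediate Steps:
r = 82422 (r = 482*171 = 82422)
y(W) = -401
-155323 - y(r) = -155323 - 1*(-401) = -155323 + 401 = -154922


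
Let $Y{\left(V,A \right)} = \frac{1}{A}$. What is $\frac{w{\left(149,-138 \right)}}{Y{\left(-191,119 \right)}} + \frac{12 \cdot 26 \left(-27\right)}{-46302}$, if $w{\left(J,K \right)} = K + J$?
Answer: $\frac{10102957}{7717} \approx 1309.2$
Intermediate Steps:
$w{\left(J,K \right)} = J + K$
$\frac{w{\left(149,-138 \right)}}{Y{\left(-191,119 \right)}} + \frac{12 \cdot 26 \left(-27\right)}{-46302} = \frac{149 - 138}{\frac{1}{119}} + \frac{12 \cdot 26 \left(-27\right)}{-46302} = 11 \frac{1}{\frac{1}{119}} + 312 \left(-27\right) \left(- \frac{1}{46302}\right) = 11 \cdot 119 - - \frac{1404}{7717} = 1309 + \frac{1404}{7717} = \frac{10102957}{7717}$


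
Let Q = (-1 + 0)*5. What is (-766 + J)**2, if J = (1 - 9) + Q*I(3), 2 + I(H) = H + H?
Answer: 630436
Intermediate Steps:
Q = -5 (Q = -1*5 = -5)
I(H) = -2 + 2*H (I(H) = -2 + (H + H) = -2 + 2*H)
J = -28 (J = (1 - 9) - 5*(-2 + 2*3) = -8 - 5*(-2 + 6) = -8 - 5*4 = -8 - 20 = -28)
(-766 + J)**2 = (-766 - 28)**2 = (-794)**2 = 630436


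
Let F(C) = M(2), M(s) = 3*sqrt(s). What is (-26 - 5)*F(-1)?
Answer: -93*sqrt(2) ≈ -131.52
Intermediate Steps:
F(C) = 3*sqrt(2)
(-26 - 5)*F(-1) = (-26 - 5)*(3*sqrt(2)) = -93*sqrt(2)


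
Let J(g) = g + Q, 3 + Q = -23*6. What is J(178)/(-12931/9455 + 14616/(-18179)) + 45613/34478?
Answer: -28891743471399/1838499596866 ≈ -15.715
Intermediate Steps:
Q = -141 (Q = -3 - 23*6 = -3 - 138 = -141)
J(g) = -141 + g (J(g) = g - 141 = -141 + g)
J(178)/(-12931/9455 + 14616/(-18179)) + 45613/34478 = (-141 + 178)/(-12931/9455 + 14616/(-18179)) + 45613/34478 = 37/(-12931*1/9455 + 14616*(-1/18179)) + 45613*(1/34478) = 37/(-12931/9455 - 2088/2597) + 45613/34478 = 37/(-53323847/24554635) + 45613/34478 = 37*(-24554635/53323847) + 45613/34478 = -908521495/53323847 + 45613/34478 = -28891743471399/1838499596866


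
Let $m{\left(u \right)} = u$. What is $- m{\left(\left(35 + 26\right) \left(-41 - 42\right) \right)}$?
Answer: $5063$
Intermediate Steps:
$- m{\left(\left(35 + 26\right) \left(-41 - 42\right) \right)} = - \left(35 + 26\right) \left(-41 - 42\right) = - 61 \left(-83\right) = \left(-1\right) \left(-5063\right) = 5063$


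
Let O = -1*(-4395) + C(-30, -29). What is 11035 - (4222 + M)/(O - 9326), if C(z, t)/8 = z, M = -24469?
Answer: 57041738/5171 ≈ 11031.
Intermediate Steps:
C(z, t) = 8*z
O = 4155 (O = -1*(-4395) + 8*(-30) = 4395 - 240 = 4155)
11035 - (4222 + M)/(O - 9326) = 11035 - (4222 - 24469)/(4155 - 9326) = 11035 - (-20247)/(-5171) = 11035 - (-20247)*(-1)/5171 = 11035 - 1*20247/5171 = 11035 - 20247/5171 = 57041738/5171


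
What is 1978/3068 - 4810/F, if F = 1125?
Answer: -1253183/345150 ≈ -3.6308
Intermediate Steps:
1978/3068 - 4810/F = 1978/3068 - 4810/1125 = 1978*(1/3068) - 4810*1/1125 = 989/1534 - 962/225 = -1253183/345150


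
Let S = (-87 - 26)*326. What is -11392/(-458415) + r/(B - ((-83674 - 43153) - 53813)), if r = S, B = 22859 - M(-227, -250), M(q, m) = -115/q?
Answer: -1653562991927/10588047469785 ≈ -0.15617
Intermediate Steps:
B = 5188878/227 (B = 22859 - (-115)/(-227) = 22859 - (-115)*(-1)/227 = 22859 - 1*115/227 = 22859 - 115/227 = 5188878/227 ≈ 22859.)
S = -36838 (S = -113*326 = -36838)
r = -36838
-11392/(-458415) + r/(B - ((-83674 - 43153) - 53813)) = -11392/(-458415) - 36838/(5188878/227 - ((-83674 - 43153) - 53813)) = -11392*(-1/458415) - 36838/(5188878/227 - (-126827 - 53813)) = 11392/458415 - 36838/(5188878/227 - 1*(-180640)) = 11392/458415 - 36838/(5188878/227 + 180640) = 11392/458415 - 36838/46194158/227 = 11392/458415 - 36838*227/46194158 = 11392/458415 - 4181113/23097079 = -1653562991927/10588047469785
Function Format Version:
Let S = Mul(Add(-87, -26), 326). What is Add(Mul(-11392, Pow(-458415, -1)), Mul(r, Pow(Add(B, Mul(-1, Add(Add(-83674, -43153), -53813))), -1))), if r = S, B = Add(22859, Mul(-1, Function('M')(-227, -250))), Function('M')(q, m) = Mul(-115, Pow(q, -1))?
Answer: Rational(-1653562991927, 10588047469785) ≈ -0.15617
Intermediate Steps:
B = Rational(5188878, 227) (B = Add(22859, Mul(-1, Mul(-115, Pow(-227, -1)))) = Add(22859, Mul(-1, Mul(-115, Rational(-1, 227)))) = Add(22859, Mul(-1, Rational(115, 227))) = Add(22859, Rational(-115, 227)) = Rational(5188878, 227) ≈ 22859.)
S = -36838 (S = Mul(-113, 326) = -36838)
r = -36838
Add(Mul(-11392, Pow(-458415, -1)), Mul(r, Pow(Add(B, Mul(-1, Add(Add(-83674, -43153), -53813))), -1))) = Add(Mul(-11392, Pow(-458415, -1)), Mul(-36838, Pow(Add(Rational(5188878, 227), Mul(-1, Add(Add(-83674, -43153), -53813))), -1))) = Add(Mul(-11392, Rational(-1, 458415)), Mul(-36838, Pow(Add(Rational(5188878, 227), Mul(-1, Add(-126827, -53813))), -1))) = Add(Rational(11392, 458415), Mul(-36838, Pow(Add(Rational(5188878, 227), Mul(-1, -180640)), -1))) = Add(Rational(11392, 458415), Mul(-36838, Pow(Add(Rational(5188878, 227), 180640), -1))) = Add(Rational(11392, 458415), Mul(-36838, Pow(Rational(46194158, 227), -1))) = Add(Rational(11392, 458415), Mul(-36838, Rational(227, 46194158))) = Add(Rational(11392, 458415), Rational(-4181113, 23097079)) = Rational(-1653562991927, 10588047469785)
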